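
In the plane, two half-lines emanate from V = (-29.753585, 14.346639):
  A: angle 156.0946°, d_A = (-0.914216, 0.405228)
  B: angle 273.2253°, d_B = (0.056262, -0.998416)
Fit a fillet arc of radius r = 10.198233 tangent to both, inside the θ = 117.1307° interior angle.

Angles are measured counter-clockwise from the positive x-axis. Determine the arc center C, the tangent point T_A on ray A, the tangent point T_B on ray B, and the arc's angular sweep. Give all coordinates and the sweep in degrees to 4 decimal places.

bisector direction at 214.6600° = (-0.822542,-0.568705)
center distance |VC| = r/sin(θ/2) = 10.198233/sin(58.5654°) = 11.952424
C = V + |VC|·bis = (-39.5850,7.5492)
T_A = V + ((C−V)·d_A)·d_A = V + 6.2335·d_A = (-35.4523,16.8726)
T_B = V + ((C−V)·d_B)·d_B = V + 6.2335·d_B = (-29.4029,8.1230)
sweep = 180° − θ = 62.8693°

center=(-39.5850,7.5492) T_A=(-35.4523,16.8726) T_B=(-29.4029,8.1230) sweep=62.8693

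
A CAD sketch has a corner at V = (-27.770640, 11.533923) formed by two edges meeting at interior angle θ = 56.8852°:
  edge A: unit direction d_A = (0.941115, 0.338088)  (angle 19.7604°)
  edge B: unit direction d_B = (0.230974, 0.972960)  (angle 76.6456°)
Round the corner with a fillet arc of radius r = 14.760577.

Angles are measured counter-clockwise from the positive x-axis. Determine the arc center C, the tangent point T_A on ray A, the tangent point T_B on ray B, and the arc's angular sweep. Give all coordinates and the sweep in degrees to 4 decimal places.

center=(-7.1150,34.6384) T_A=(-2.1246,20.7470) T_B=(-21.4765,38.0477) sweep=123.1148

bisector direction at 48.2030° = (0.666493,0.745511)
center distance |VC| = r/sin(θ/2) = 14.760577/sin(28.4426°) = 30.991509
C = V + |VC|·bis = (-7.1150,34.6384)
T_A = V + ((C−V)·d_A)·d_A = V + 27.2507·d_A = (-2.1246,20.7470)
T_B = V + ((C−V)·d_B)·d_B = V + 27.2507·d_B = (-21.4765,38.0477)
sweep = 180° − θ = 123.1148°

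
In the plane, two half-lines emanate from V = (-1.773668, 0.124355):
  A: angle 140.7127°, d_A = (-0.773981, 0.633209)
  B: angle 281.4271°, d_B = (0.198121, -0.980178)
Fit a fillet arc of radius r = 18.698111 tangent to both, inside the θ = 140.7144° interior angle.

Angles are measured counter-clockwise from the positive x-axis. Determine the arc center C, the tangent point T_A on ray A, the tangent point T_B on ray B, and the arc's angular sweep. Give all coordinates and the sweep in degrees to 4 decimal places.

bisector direction at 211.0699° = (-0.856538,-0.516083)
center distance |VC| = r/sin(θ/2) = 18.698111/sin(70.3572°) = 19.853451
C = V + |VC|·bis = (-18.7789,-10.1217)
T_A = V + ((C−V)·d_A)·d_A = V + 6.6738·d_A = (-6.9391,4.3503)
T_B = V + ((C−V)·d_B)·d_B = V + 6.6738·d_B = (-0.4514,-6.4172)
sweep = 180° − θ = 39.2856°

center=(-18.7789,-10.1217) T_A=(-6.9391,4.3503) T_B=(-0.4514,-6.4172) sweep=39.2856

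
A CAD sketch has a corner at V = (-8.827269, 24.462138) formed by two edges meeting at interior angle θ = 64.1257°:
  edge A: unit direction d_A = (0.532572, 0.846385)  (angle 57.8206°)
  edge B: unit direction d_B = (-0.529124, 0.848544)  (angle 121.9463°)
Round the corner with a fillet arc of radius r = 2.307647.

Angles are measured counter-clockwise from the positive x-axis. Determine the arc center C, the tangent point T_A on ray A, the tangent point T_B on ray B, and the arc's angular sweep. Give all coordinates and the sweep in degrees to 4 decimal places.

center=(-8.8184,28.8092) T_A=(-6.8653,27.5802) T_B=(-10.7766,27.5882) sweep=115.8743

bisector direction at 89.8834° = (0.002034,0.999998)
center distance |VC| = r/sin(θ/2) = 2.307647/sin(32.0628°) = 4.347086
C = V + |VC|·bis = (-8.8184,28.8092)
T_A = V + ((C−V)·d_A)·d_A = V + 3.6840·d_A = (-6.8653,27.5802)
T_B = V + ((C−V)·d_B)·d_B = V + 3.6840·d_B = (-10.7766,27.5882)
sweep = 180° − θ = 115.8743°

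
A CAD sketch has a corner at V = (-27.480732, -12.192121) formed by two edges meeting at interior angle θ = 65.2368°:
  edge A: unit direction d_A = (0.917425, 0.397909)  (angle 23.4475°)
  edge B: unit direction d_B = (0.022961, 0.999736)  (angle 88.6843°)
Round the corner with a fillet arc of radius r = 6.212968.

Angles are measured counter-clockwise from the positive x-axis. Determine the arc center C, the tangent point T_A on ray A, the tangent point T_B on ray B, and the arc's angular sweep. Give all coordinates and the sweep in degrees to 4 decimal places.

center=(-21.0465,-2.6293) T_A=(-18.5743,-8.3292) T_B=(-27.2578,-2.4866) sweep=114.7632

bisector direction at 56.0659° = (0.558239,0.829680)
center distance |VC| = r/sin(θ/2) = 6.212968/sin(32.6184°) = 11.525959
C = V + |VC|·bis = (-21.0465,-2.6293)
T_A = V + ((C−V)·d_A)·d_A = V + 9.7081·d_A = (-18.5743,-8.3292)
T_B = V + ((C−V)·d_B)·d_B = V + 9.7081·d_B = (-27.2578,-2.4866)
sweep = 180° − θ = 114.7632°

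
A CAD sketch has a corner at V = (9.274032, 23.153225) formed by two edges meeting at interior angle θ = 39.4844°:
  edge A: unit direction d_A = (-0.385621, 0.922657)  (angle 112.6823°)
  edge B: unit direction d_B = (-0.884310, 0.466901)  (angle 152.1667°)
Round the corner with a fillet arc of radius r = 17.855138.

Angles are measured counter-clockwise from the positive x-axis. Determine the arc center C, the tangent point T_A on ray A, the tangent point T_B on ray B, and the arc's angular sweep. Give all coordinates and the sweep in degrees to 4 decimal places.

bisector direction at 132.4245° = (-0.674618,0.738167)
center distance |VC| = r/sin(θ/2) = 17.855138/sin(19.7422°) = 52.858914
C = V + |VC|·bis = (-26.3855,62.1719)
T_A = V + ((C−V)·d_A)·d_A = V + 49.7520·d_A = (-9.9114,69.0572)
T_B = V + ((C−V)·d_B)·d_B = V + 49.7520·d_B = (-34.7221,46.3825)
sweep = 180° − θ = 140.5156°

center=(-26.3855,62.1719) T_A=(-9.9114,69.0572) T_B=(-34.7221,46.3825) sweep=140.5156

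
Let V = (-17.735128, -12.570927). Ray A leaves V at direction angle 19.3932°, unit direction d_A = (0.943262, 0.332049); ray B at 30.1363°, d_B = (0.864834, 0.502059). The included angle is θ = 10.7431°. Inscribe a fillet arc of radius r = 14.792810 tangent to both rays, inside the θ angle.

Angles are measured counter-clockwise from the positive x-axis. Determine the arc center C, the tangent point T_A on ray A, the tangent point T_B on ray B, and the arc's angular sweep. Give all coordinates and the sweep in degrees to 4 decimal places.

bisector direction at 24.7647° = (0.908035,0.418894)
center distance |VC| = r/sin(θ/2) = 14.792810/sin(5.3716°) = 158.019275
C = V + |VC|·bis = (125.7520,53.6223)
T_A = V + ((C−V)·d_A)·d_A = V + 157.3253·d_A = (130.6639,39.6688)
T_B = V + ((C−V)·d_B)·d_B = V + 157.3253·d_B = (118.3251,66.4156)
sweep = 180° − θ = 169.2569°

center=(125.7520,53.6223) T_A=(130.6639,39.6688) T_B=(118.3251,66.4156) sweep=169.2569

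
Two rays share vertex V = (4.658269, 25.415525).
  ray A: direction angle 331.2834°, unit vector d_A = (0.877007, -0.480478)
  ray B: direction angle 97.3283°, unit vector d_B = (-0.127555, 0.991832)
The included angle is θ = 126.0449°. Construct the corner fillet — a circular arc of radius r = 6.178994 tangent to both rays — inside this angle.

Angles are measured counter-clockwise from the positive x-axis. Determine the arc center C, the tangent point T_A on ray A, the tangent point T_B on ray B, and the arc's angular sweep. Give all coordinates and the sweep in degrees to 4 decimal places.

bisector direction at 34.3058° = (0.826041,0.563610)
center distance |VC| = r/sin(θ/2) = 6.178994/sin(63.0224°) = 6.933463
C = V + |VC|·bis = (10.3856,29.3233)
T_A = V + ((C−V)·d_A)·d_A = V + 3.1453·d_A = (7.4167,23.9043)
T_B = V + ((C−V)·d_B)·d_B = V + 3.1453·d_B = (4.2571,28.5351)
sweep = 180° − θ = 53.9551°

center=(10.3856,29.3233) T_A=(7.4167,23.9043) T_B=(4.2571,28.5351) sweep=53.9551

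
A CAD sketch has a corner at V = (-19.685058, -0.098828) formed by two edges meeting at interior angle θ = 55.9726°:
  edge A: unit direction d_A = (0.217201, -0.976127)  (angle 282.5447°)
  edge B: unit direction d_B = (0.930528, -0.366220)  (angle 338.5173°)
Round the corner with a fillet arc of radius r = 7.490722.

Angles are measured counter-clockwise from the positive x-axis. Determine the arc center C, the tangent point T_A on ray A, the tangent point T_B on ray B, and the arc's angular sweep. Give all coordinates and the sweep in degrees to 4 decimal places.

bisector direction at 310.5310° = (0.649859,-0.760054)
center distance |VC| = r/sin(θ/2) = 7.490722/sin(27.9863°) = 15.962825
C = V + |VC|·bis = (-9.3115,-12.2314)
T_A = V + ((C−V)·d_A)·d_A = V + 14.0961·d_A = (-16.6234,-13.8584)
T_B = V + ((C−V)·d_B)·d_B = V + 14.0961·d_B = (-6.5682,-5.2611)
sweep = 180° − θ = 124.0274°

center=(-9.3115,-12.2314) T_A=(-16.6234,-13.8584) T_B=(-6.5682,-5.2611) sweep=124.0274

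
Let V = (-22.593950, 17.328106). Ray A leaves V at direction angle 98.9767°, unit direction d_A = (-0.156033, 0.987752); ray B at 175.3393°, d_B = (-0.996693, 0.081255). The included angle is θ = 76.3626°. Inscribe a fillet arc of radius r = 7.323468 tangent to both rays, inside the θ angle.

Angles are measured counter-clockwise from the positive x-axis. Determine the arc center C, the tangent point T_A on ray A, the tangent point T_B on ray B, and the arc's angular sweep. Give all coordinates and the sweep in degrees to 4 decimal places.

center=(-31.2808,25.3841) T_A=(-24.0470,26.5268) T_B=(-31.8759,18.0848) sweep=103.6374

bisector direction at 137.1580° = (-0.733232,0.679979)
center distance |VC| = r/sin(θ/2) = 7.323468/sin(38.1813°) = 11.847360
C = V + |VC|·bis = (-31.2808,25.3841)
T_A = V + ((C−V)·d_A)·d_A = V + 9.3127·d_A = (-24.0470,26.5268)
T_B = V + ((C−V)·d_B)·d_B = V + 9.3127·d_B = (-31.8759,18.0848)
sweep = 180° − θ = 103.6374°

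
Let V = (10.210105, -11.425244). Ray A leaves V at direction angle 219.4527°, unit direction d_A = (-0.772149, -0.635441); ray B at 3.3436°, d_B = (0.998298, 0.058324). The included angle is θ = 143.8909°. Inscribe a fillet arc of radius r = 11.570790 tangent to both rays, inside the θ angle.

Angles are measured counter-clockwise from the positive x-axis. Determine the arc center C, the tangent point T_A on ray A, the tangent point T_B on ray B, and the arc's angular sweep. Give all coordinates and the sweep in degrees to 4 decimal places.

center=(14.6503,-22.7564) T_A=(7.2977,-13.8220) T_B=(13.9754,-11.2053) sweep=36.1091

bisector direction at 291.3981° = (0.364847,-0.931068)
center distance |VC| = r/sin(θ/2) = 11.570790/sin(71.9454°) = 12.170019
C = V + |VC|·bis = (14.6503,-22.7564)
T_A = V + ((C−V)·d_A)·d_A = V + 3.7718·d_A = (7.2977,-13.8220)
T_B = V + ((C−V)·d_B)·d_B = V + 3.7718·d_B = (13.9754,-11.2053)
sweep = 180° − θ = 36.1091°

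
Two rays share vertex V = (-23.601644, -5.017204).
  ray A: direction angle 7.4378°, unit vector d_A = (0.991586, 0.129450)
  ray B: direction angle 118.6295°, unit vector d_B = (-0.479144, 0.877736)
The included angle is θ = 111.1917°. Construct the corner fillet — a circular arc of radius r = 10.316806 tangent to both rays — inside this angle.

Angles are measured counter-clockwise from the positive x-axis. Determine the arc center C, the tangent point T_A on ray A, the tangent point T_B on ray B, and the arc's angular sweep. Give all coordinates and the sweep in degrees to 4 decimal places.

bisector direction at 63.0337° = (0.453467,0.891273)
center distance |VC| = r/sin(θ/2) = 10.316806/sin(55.5958°) = 12.504119
C = V + |VC|·bis = (-17.9314,6.1274)
T_A = V + ((C−V)·d_A)·d_A = V + 7.0652·d_A = (-16.5959,-4.1026)
T_B = V + ((C−V)·d_B)·d_B = V + 7.0652·d_B = (-26.9869,1.1841)
sweep = 180° − θ = 68.8083°

center=(-17.9314,6.1274) T_A=(-16.5959,-4.1026) T_B=(-26.9869,1.1841) sweep=68.8083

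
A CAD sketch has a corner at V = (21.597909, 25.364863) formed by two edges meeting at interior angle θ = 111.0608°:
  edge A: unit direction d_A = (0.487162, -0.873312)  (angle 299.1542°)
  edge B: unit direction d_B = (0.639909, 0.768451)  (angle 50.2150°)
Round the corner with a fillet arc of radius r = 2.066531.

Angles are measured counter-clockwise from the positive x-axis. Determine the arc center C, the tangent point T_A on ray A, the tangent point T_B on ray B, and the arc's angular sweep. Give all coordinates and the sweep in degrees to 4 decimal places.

bisector direction at 354.6846° = (0.995700,-0.092638)
center distance |VC| = r/sin(θ/2) = 2.066531/sin(55.5304°) = 2.506628
C = V + |VC|·bis = (24.0938,25.1327)
T_A = V + ((C−V)·d_A)·d_A = V + 1.4187·d_A = (22.2890,24.1259)
T_B = V + ((C−V)·d_B)·d_B = V + 1.4187·d_B = (22.5057,26.4550)
sweep = 180° − θ = 68.9392°

center=(24.0938,25.1327) T_A=(22.2890,24.1259) T_B=(22.5057,26.4550) sweep=68.9392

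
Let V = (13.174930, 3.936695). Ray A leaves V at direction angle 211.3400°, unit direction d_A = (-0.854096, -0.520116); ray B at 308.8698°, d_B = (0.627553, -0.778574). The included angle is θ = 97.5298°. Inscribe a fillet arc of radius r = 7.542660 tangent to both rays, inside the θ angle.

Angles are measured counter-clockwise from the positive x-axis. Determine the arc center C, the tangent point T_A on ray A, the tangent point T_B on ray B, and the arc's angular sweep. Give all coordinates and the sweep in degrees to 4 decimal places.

center=(11.4513,-5.9441) T_A=(7.5283,0.4981) T_B=(17.3238,-1.2107) sweep=82.4702

bisector direction at 260.1049° = (-0.171845,-0.985124)
center distance |VC| = r/sin(θ/2) = 7.542660/sin(48.7649°) = 10.029983
C = V + |VC|·bis = (11.4513,-5.9441)
T_A = V + ((C−V)·d_A)·d_A = V + 6.6113·d_A = (7.5283,0.4981)
T_B = V + ((C−V)·d_B)·d_B = V + 6.6113·d_B = (17.3238,-1.2107)
sweep = 180° − θ = 82.4702°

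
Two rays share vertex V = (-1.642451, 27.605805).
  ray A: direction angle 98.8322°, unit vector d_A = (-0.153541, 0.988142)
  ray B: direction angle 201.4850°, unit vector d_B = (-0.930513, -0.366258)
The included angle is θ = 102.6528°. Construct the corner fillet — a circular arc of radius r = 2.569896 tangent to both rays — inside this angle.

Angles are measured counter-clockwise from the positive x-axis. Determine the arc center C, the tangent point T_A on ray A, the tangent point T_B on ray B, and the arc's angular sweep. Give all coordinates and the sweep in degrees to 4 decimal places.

bisector direction at 150.1586° = (-0.867406,0.497601)
center distance |VC| = r/sin(θ/2) = 2.569896/sin(51.3264°) = 3.291707
C = V + |VC|·bis = (-4.4977,29.2438)
T_A = V + ((C−V)·d_A)·d_A = V + 2.0569·d_A = (-1.9583,29.6383)
T_B = V + ((C−V)·d_B)·d_B = V + 2.0569·d_B = (-3.5565,26.8524)
sweep = 180° − θ = 77.3472°

center=(-4.4977,29.2438) T_A=(-1.9583,29.6383) T_B=(-3.5565,26.8524) sweep=77.3472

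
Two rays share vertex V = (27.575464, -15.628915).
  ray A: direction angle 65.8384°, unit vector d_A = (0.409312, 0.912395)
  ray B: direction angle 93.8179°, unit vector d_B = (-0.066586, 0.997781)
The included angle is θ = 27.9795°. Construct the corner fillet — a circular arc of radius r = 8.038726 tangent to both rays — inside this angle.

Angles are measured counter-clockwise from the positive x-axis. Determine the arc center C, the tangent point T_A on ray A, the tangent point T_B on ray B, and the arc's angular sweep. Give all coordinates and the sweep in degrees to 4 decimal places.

bisector direction at 79.8281° = (0.176601,0.984282)
center distance |VC| = r/sin(θ/2) = 8.038726/sin(13.9898°) = 33.252460
C = V + |VC|·bis = (33.4479,17.1009)
T_A = V + ((C−V)·d_A)·d_A = V + 32.2662·d_A = (40.7824,13.8106)
T_B = V + ((C−V)·d_B)·d_B = V + 32.2662·d_B = (25.4270,16.5656)
sweep = 180° − θ = 152.0205°

center=(33.4479,17.1009) T_A=(40.7824,13.8106) T_B=(25.4270,16.5656) sweep=152.0205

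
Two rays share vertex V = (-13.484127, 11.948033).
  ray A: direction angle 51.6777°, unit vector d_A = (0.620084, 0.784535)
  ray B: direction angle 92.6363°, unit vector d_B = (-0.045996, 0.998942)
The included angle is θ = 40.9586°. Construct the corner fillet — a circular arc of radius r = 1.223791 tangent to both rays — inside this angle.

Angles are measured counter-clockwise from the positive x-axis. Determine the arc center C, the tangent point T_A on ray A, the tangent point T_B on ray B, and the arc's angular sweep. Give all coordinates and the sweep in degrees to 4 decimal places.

bisector direction at 72.1570° = (0.306410,0.951900)
center distance |VC| = r/sin(θ/2) = 1.223791/sin(20.4793°) = 3.497855
C = V + |VC|·bis = (-12.4123,15.2776)
T_A = V + ((C−V)·d_A)·d_A = V + 3.2768·d_A = (-11.4522,14.5188)
T_B = V + ((C−V)·d_B)·d_B = V + 3.2768·d_B = (-13.6348,15.2214)
sweep = 180° − θ = 139.0414°

center=(-12.4123,15.2776) T_A=(-11.4522,14.5188) T_B=(-13.6348,15.2214) sweep=139.0414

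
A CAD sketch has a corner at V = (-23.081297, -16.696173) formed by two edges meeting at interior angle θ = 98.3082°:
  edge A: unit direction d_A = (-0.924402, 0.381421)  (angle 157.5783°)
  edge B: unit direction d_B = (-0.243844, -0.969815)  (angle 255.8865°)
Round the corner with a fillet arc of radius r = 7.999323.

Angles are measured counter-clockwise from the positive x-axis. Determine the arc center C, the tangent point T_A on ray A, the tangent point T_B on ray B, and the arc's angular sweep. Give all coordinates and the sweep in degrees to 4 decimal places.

center=(-32.5256,-21.4528) T_A=(-29.4745,-14.0583) T_B=(-24.7677,-23.4034) sweep=81.6918

bisector direction at 206.7324° = (-0.893117,-0.449824)
center distance |VC| = r/sin(θ/2) = 7.999323/sin(49.1541°) = 10.574522
C = V + |VC|·bis = (-32.5256,-21.4528)
T_A = V + ((C−V)·d_A)·d_A = V + 6.9160·d_A = (-29.4745,-14.0583)
T_B = V + ((C−V)·d_B)·d_B = V + 6.9160·d_B = (-24.7677,-23.4034)
sweep = 180° − θ = 81.6918°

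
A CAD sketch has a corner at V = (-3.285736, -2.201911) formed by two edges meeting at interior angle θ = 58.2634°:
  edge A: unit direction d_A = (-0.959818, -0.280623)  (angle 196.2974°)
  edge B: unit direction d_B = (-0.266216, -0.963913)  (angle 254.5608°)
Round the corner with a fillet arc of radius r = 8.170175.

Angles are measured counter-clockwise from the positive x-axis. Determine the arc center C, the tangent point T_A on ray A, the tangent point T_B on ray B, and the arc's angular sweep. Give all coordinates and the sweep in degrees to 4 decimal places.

bisector direction at 225.4291° = (-0.701791,-0.712383)
center distance |VC| = r/sin(θ/2) = 8.170175/sin(29.1317°) = 16.782787
C = V + |VC|·bis = (-15.0638,-14.1577)
T_A = V + ((C−V)·d_A)·d_A = V + 14.6598·d_A = (-17.3565,-6.3158)
T_B = V + ((C−V)·d_B)·d_B = V + 14.6598·d_B = (-7.1884,-16.3327)
sweep = 180° − θ = 121.7366°

center=(-15.0638,-14.1577) T_A=(-17.3565,-6.3158) T_B=(-7.1884,-16.3327) sweep=121.7366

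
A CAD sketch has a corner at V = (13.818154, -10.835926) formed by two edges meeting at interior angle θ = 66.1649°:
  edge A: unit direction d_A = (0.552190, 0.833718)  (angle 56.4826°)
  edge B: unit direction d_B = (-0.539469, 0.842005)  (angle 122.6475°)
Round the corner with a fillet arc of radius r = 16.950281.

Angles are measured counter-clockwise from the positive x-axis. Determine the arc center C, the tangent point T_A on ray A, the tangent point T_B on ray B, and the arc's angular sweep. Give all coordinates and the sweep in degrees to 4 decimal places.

center=(14.0539,20.2164) T_A=(28.1856,10.8567) T_B=(-0.2183,11.0723) sweep=113.8351

bisector direction at 89.5650° = (0.007591,0.999971)
center distance |VC| = r/sin(θ/2) = 16.950281/sin(33.0825°) = 31.053267
C = V + |VC|·bis = (14.0539,20.2164)
T_A = V + ((C−V)·d_A)·d_A = V + 26.0191·d_A = (28.1856,10.8567)
T_B = V + ((C−V)·d_B)·d_B = V + 26.0191·d_B = (-0.2183,11.0723)
sweep = 180° − θ = 113.8351°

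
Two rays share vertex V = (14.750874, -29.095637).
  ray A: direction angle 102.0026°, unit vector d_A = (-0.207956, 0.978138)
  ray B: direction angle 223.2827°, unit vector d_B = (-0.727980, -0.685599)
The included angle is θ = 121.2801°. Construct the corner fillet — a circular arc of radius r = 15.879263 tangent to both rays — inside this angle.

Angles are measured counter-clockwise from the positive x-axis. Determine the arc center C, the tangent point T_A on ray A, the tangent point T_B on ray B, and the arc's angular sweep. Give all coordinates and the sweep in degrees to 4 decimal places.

bisector direction at 162.6427° = (-0.954463,0.298330)
center distance |VC| = r/sin(θ/2) = 15.879263/sin(60.6401°) = 18.219425
C = V + |VC|·bis = (-2.6389,-23.6602)
T_A = V + ((C−V)·d_A)·d_A = V + 8.9329·d_A = (12.8932,-20.3580)
T_B = V + ((C−V)·d_B)·d_B = V + 8.9329·d_B = (8.2479,-35.2200)
sweep = 180° − θ = 58.7199°

center=(-2.6389,-23.6602) T_A=(12.8932,-20.3580) T_B=(8.2479,-35.2200) sweep=58.7199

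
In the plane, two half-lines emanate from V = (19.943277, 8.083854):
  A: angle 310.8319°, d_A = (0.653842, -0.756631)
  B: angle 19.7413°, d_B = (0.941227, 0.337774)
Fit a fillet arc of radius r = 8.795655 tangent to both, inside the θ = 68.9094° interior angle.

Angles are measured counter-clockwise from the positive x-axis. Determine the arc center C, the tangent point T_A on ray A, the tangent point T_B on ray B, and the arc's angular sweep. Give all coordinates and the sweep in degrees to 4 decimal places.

center=(34.9802,4.1352) T_A=(28.3252,-1.6157) T_B=(32.0093,12.4139) sweep=111.0906

bisector direction at 345.2866° = (0.967208,-0.253984)
center distance |VC| = r/sin(θ/2) = 8.795655/sin(34.4547°) = 15.546770
C = V + |VC|·bis = (34.9802,4.1352)
T_A = V + ((C−V)·d_A)·d_A = V + 12.8195·d_A = (28.3252,-1.6157)
T_B = V + ((C−V)·d_B)·d_B = V + 12.8195·d_B = (32.0093,12.4139)
sweep = 180° − θ = 111.0906°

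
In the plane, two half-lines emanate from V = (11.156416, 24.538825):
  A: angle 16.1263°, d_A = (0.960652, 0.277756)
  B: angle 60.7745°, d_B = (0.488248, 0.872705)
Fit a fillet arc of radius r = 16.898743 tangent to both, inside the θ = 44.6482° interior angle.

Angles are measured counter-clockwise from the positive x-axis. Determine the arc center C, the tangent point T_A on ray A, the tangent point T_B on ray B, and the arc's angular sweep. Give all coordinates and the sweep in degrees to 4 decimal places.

bisector direction at 38.4504° = (0.783147,0.621837)
center distance |VC| = r/sin(θ/2) = 16.898743/sin(22.3241°) = 44.488489
C = V + |VC|·bis = (45.9974,52.2034)
T_A = V + ((C−V)·d_A)·d_A = V + 41.1541·d_A = (50.6912,35.9696)
T_B = V + ((C−V)·d_B)·d_B = V + 41.1541·d_B = (31.2498,60.4542)
sweep = 180° − θ = 135.3518°

center=(45.9974,52.2034) T_A=(50.6912,35.9696) T_B=(31.2498,60.4542) sweep=135.3518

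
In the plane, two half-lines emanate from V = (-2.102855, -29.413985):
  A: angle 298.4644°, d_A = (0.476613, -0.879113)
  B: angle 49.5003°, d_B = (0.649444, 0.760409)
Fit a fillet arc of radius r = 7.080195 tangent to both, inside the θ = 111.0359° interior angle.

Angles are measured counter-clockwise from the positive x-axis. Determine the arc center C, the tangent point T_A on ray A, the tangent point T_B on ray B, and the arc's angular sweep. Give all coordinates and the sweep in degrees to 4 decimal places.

bisector direction at 353.9823° = (0.994490,-0.104835)
center distance |VC| = r/sin(θ/2) = 7.080195/sin(55.5179°) = 8.589305
C = V + |VC|·bis = (6.4391,-30.3144)
T_A = V + ((C−V)·d_A)·d_A = V + 4.8628·d_A = (0.2148,-33.6890)
T_B = V + ((C−V)·d_B)·d_B = V + 4.8628·d_B = (1.0553,-25.7163)
sweep = 180° − θ = 68.9641°

center=(6.4391,-30.3144) T_A=(0.2148,-33.6890) T_B=(1.0553,-25.7163) sweep=68.9641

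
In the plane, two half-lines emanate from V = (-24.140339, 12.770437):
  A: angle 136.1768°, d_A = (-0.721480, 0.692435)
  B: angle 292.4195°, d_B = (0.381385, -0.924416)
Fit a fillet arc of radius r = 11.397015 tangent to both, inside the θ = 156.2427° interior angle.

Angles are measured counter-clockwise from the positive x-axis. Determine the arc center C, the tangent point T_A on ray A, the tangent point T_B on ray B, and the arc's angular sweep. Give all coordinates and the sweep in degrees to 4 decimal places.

center=(-33.7616,6.2077) T_A=(-25.8699,14.4304) T_B=(-23.2260,10.5543) sweep=23.7573

bisector direction at 214.2982° = (-0.826116,-0.563499)
center distance |VC| = r/sin(θ/2) = 11.397015/sin(78.1214°) = 11.646414
C = V + |VC|·bis = (-33.7616,6.2077)
T_A = V + ((C−V)·d_A)·d_A = V + 2.3973·d_A = (-25.8699,14.4304)
T_B = V + ((C−V)·d_B)·d_B = V + 2.3973·d_B = (-23.2260,10.5543)
sweep = 180° − θ = 23.7573°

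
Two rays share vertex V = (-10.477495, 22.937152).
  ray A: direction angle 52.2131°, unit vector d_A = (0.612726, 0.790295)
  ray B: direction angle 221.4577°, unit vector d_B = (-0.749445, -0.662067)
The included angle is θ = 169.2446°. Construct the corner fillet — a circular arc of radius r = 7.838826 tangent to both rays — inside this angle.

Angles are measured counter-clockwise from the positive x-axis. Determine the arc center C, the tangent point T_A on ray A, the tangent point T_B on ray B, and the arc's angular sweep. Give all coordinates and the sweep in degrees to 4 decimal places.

bisector direction at 136.8354° = (-0.729391,0.684097)
center distance |VC| = r/sin(θ/2) = 7.838826/sin(84.6223°) = 7.873481
C = V + |VC|·bis = (-16.2203,28.3234)
T_A = V + ((C−V)·d_A)·d_A = V + 0.7379·d_A = (-10.0254,23.5203)
T_B = V + ((C−V)·d_B)·d_B = V + 0.7379·d_B = (-11.0305,22.4486)
sweep = 180° − θ = 10.7554°

center=(-16.2203,28.3234) T_A=(-10.0254,23.5203) T_B=(-11.0305,22.4486) sweep=10.7554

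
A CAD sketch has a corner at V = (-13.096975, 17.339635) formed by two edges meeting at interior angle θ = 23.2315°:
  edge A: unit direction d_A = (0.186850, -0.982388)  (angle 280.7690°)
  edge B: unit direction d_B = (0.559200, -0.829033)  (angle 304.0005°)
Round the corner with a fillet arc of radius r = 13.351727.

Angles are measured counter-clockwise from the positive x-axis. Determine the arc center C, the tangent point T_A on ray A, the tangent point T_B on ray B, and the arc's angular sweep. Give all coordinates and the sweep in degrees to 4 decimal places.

bisector direction at 292.3847° = (0.380824,-0.924647)
center distance |VC| = r/sin(θ/2) = 13.351727/sin(11.6158°) = 66.311961
C = V + |VC|·bis = (12.1562,-43.9755)
T_A = V + ((C−V)·d_A)·d_A = V + 64.9539·d_A = (-0.9604,-46.4703)
T_B = V + ((C−V)·d_B)·d_B = V + 64.9539·d_B = (23.2252,-36.5093)
sweep = 180° − θ = 156.7685°

center=(12.1562,-43.9755) T_A=(-0.9604,-46.4703) T_B=(23.2252,-36.5093) sweep=156.7685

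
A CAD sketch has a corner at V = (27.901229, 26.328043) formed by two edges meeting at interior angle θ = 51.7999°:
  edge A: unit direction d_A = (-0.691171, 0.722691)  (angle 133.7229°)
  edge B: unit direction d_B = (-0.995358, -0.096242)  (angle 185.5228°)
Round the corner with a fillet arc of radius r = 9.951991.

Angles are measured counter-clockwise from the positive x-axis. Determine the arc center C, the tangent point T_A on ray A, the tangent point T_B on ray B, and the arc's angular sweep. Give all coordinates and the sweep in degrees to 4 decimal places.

bisector direction at 159.6229° = (-0.937421,0.348198)
center distance |VC| = r/sin(θ/2) = 9.951991/sin(25.9000°) = 22.783810
C = V + |VC|·bis = (6.5432,34.2613)
T_A = V + ((C−V)·d_A)·d_A = V + 20.4954·d_A = (13.7354,41.1399)
T_B = V + ((C−V)·d_B)·d_B = V + 20.4954·d_B = (7.5010,24.3555)
sweep = 180° − θ = 128.2001°

center=(6.5432,34.2613) T_A=(13.7354,41.1399) T_B=(7.5010,24.3555) sweep=128.2001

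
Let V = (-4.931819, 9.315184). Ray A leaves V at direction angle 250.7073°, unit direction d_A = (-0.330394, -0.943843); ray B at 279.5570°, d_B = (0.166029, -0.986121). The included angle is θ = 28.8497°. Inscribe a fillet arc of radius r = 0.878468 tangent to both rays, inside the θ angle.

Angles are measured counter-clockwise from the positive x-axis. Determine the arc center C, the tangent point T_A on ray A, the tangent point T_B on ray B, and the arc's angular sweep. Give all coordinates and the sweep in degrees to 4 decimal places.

bisector direction at 265.1322° = (-0.084858,-0.996393)
center distance |VC| = r/sin(θ/2) = 0.878468/sin(14.4248°) = 3.526427
C = V + |VC|·bis = (-5.2311,5.8015)
T_A = V + ((C−V)·d_A)·d_A = V + 3.4153·d_A = (-6.0602,6.0917)
T_B = V + ((C−V)·d_B)·d_B = V + 3.4153·d_B = (-4.3648,5.9473)
sweep = 180° − θ = 151.1503°

center=(-5.2311,5.8015) T_A=(-6.0602,6.0917) T_B=(-4.3648,5.9473) sweep=151.1503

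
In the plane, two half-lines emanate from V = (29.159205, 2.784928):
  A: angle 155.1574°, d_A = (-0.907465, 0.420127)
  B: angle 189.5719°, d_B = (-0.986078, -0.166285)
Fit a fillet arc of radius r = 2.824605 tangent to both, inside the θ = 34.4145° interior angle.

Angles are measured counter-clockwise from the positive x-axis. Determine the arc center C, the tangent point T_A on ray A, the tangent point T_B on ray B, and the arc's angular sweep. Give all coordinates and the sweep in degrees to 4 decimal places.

center=(19.6958,4.0536) T_A=(20.8825,6.6168) T_B=(20.1654,1.2683) sweep=145.5855

bisector direction at 172.3646° = (-0.991134,0.132868)
center distance |VC| = r/sin(θ/2) = 2.824605/sin(17.2072°) = 9.548103
C = V + |VC|·bis = (19.6958,4.0536)
T_A = V + ((C−V)·d_A)·d_A = V + 9.1207·d_A = (20.8825,6.6168)
T_B = V + ((C−V)·d_B)·d_B = V + 9.1207·d_B = (20.1654,1.2683)
sweep = 180° − θ = 145.5855°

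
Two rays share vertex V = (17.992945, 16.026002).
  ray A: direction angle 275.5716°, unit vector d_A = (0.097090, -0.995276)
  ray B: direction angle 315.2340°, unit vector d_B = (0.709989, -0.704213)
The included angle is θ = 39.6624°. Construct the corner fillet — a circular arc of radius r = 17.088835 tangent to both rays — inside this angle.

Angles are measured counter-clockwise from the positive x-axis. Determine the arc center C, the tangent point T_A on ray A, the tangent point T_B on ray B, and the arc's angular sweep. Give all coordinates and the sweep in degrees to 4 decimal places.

bisector direction at 295.4028° = (0.428979,-0.903314)
center distance |VC| = r/sin(θ/2) = 17.088835/sin(19.8312°) = 50.372362
C = V + |VC|·bis = (39.6016,-29.4761)
T_A = V + ((C−V)·d_A)·d_A = V + 47.3851·d_A = (22.5935,-31.1352)
T_B = V + ((C−V)·d_B)·d_B = V + 47.3851·d_B = (51.6358,-17.3432)
sweep = 180° − θ = 140.3376°

center=(39.6016,-29.4761) T_A=(22.5935,-31.1352) T_B=(51.6358,-17.3432) sweep=140.3376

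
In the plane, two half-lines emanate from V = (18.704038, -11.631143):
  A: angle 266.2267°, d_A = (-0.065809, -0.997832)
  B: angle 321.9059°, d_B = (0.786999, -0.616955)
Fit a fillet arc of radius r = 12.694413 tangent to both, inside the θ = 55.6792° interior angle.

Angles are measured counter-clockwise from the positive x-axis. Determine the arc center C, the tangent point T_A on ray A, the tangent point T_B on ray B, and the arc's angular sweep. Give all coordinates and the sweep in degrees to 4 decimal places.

center=(29.7891,-36.4513) T_A=(17.1222,-35.6159) T_B=(37.6210,-26.4608) sweep=124.3208

bisector direction at 294.0663° = (0.407793,-0.913074)
center distance |VC| = r/sin(θ/2) = 12.694413/sin(27.8396°) = 27.183019
C = V + |VC|·bis = (29.7891,-36.4513)
T_A = V + ((C−V)·d_A)·d_A = V + 24.0368·d_A = (17.1222,-35.6159)
T_B = V + ((C−V)·d_B)·d_B = V + 24.0368·d_B = (37.6210,-26.4608)
sweep = 180° − θ = 124.3208°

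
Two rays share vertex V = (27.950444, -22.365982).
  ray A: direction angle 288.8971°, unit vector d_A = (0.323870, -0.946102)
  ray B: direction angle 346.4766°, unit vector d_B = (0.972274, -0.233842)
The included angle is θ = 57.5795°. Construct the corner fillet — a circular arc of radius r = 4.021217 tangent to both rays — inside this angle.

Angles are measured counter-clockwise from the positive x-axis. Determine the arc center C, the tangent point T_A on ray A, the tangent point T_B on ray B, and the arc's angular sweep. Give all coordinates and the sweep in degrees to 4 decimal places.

bisector direction at 317.6869° = (0.739477,-0.673182)
center distance |VC| = r/sin(θ/2) = 4.021217/sin(28.7898°) = 8.349757
C = V + |VC|·bis = (34.1249,-27.9869)
T_A = V + ((C−V)·d_A)·d_A = V + 7.3177·d_A = (30.3204,-29.2892)
T_B = V + ((C−V)·d_B)·d_B = V + 7.3177·d_B = (35.0652,-24.0772)
sweep = 180° − θ = 122.4205°

center=(34.1249,-27.9869) T_A=(30.3204,-29.2892) T_B=(35.0652,-24.0772) sweep=122.4205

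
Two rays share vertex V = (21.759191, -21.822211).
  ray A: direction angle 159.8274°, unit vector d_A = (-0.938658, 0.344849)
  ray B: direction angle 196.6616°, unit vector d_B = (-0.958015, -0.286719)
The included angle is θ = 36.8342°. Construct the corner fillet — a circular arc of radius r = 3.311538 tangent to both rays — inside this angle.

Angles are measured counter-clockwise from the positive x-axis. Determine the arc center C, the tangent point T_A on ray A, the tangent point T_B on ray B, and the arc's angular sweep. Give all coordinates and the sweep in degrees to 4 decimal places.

bisector direction at 178.2445° = (-0.999531,0.030634)
center distance |VC| = r/sin(θ/2) = 3.311538/sin(18.4171°) = 10.481799
C = V + |VC|·bis = (11.2823,-21.5011)
T_A = V + ((C−V)·d_A)·d_A = V + 9.9449·d_A = (12.4243,-18.3927)
T_B = V + ((C−V)·d_B)·d_B = V + 9.9449·d_B = (12.2318,-24.6736)
sweep = 180° − θ = 143.1658°

center=(11.2823,-21.5011) T_A=(12.4243,-18.3927) T_B=(12.2318,-24.6736) sweep=143.1658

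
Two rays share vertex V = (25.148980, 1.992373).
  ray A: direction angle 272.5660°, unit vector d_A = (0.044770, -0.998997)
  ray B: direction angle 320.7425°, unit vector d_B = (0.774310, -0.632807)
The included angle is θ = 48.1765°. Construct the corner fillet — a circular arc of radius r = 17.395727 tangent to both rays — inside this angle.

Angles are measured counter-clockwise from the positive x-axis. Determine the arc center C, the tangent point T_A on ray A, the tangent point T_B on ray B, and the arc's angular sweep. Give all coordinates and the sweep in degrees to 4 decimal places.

bisector direction at 296.6542° = (0.448606,-0.893730)
center distance |VC| = r/sin(θ/2) = 17.395727/sin(24.0882°) = 42.621621
C = V + |VC|·bis = (44.2693,-36.0998)
T_A = V + ((C−V)·d_A)·d_A = V + 38.9100·d_A = (26.8910,-36.8787)
T_B = V + ((C−V)·d_B)·d_B = V + 38.9100·d_B = (55.2774,-22.6302)
sweep = 180° − θ = 131.8235°

center=(44.2693,-36.0998) T_A=(26.8910,-36.8787) T_B=(55.2774,-22.6302) sweep=131.8235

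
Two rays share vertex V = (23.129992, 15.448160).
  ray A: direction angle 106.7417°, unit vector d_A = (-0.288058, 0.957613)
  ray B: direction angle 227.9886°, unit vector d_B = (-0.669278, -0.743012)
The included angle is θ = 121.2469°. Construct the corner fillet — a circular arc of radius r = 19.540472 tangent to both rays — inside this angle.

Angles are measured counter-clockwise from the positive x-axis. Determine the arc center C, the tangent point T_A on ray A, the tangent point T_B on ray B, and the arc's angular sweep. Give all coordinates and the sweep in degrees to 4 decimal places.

bisector direction at 167.3651° = (-0.975784,0.218737)
center distance |VC| = r/sin(θ/2) = 19.540472/sin(60.6234°) = 22.423851
C = V + |VC|·bis = (1.2492,20.3531)
T_A = V + ((C−V)·d_A)·d_A = V + 11.0000·d_A = (19.9614,25.9819)
T_B = V + ((C−V)·d_B)·d_B = V + 11.0000·d_B = (15.7680,7.2751)
sweep = 180° − θ = 58.7531°

center=(1.2492,20.3531) T_A=(19.9614,25.9819) T_B=(15.7680,7.2751) sweep=58.7531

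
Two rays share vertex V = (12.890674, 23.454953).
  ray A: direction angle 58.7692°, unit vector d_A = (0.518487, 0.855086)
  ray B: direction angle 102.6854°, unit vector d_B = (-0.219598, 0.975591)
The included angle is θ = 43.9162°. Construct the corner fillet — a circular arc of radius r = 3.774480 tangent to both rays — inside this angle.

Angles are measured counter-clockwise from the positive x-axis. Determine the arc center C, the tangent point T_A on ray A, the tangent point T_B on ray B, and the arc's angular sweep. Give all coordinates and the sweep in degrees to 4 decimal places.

bisector direction at 80.7273° = (0.161134,0.986933)
center distance |VC| = r/sin(θ/2) = 3.774480/sin(21.9581°) = 10.094124
C = V + |VC|·bis = (14.5172,33.4172)
T_A = V + ((C−V)·d_A)·d_A = V + 9.3619·d_A = (17.7447,31.4602)
T_B = V + ((C−V)·d_B)·d_B = V + 9.3619·d_B = (10.8348,32.5883)
sweep = 180° − θ = 136.0838°

center=(14.5172,33.4172) T_A=(17.7447,31.4602) T_B=(10.8348,32.5883) sweep=136.0838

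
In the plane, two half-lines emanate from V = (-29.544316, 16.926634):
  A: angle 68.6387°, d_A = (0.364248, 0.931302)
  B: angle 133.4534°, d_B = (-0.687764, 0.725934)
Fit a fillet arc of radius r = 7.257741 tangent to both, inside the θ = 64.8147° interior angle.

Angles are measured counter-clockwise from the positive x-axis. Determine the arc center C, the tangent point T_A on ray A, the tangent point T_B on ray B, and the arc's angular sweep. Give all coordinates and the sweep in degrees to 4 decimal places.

center=(-32.1390,30.2179) T_A=(-25.3798,27.5743) T_B=(-37.4076,25.2263) sweep=115.1853

bisector direction at 101.0461° = (-0.191598,0.981474)
center distance |VC| = r/sin(θ/2) = 7.257741/sin(32.4074°) = 13.542201
C = V + |VC|·bis = (-32.1390,30.2179)
T_A = V + ((C−V)·d_A)·d_A = V + 11.4331·d_A = (-25.3798,27.5743)
T_B = V + ((C−V)·d_B)·d_B = V + 11.4331·d_B = (-37.4076,25.2263)
sweep = 180° − θ = 115.1853°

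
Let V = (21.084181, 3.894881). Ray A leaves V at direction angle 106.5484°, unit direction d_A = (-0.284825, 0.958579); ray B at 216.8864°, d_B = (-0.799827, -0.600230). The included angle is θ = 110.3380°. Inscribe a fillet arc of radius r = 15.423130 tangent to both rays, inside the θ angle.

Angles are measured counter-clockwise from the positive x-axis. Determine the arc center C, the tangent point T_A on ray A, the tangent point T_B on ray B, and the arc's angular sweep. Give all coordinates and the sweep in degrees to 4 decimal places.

center=(3.2432,9.7892) T_A=(18.0275,14.1821) T_B=(12.5006,-2.5466) sweep=69.6620

bisector direction at 161.7174° = (-0.949521,0.313704)
center distance |VC| = r/sin(θ/2) = 15.423130/sin(55.1690°) = 18.789440
C = V + |VC|·bis = (3.2432,9.7892)
T_A = V + ((C−V)·d_A)·d_A = V + 10.7317·d_A = (18.0275,14.1821)
T_B = V + ((C−V)·d_B)·d_B = V + 10.7317·d_B = (12.5006,-2.5466)
sweep = 180° − θ = 69.6620°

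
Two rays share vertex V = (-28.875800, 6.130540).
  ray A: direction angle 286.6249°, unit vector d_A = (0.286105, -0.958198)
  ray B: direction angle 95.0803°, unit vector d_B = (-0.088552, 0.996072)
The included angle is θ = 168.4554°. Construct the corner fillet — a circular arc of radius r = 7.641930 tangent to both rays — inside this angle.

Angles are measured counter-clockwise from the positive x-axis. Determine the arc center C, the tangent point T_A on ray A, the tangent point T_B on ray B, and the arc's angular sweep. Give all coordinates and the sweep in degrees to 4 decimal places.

bisector direction at 10.8526° = (0.982115,0.188283)
center distance |VC| = r/sin(θ/2) = 7.641930/sin(84.2277°) = 7.680876
C = V + |VC|·bis = (-21.3323,7.5767)
T_A = V + ((C−V)·d_A)·d_A = V + 0.7725·d_A = (-28.6548,5.3903)
T_B = V + ((C−V)·d_B)·d_B = V + 0.7725·d_B = (-28.9442,6.9000)
sweep = 180° − θ = 11.5446°

center=(-21.3323,7.5767) T_A=(-28.6548,5.3903) T_B=(-28.9442,6.9000) sweep=11.5446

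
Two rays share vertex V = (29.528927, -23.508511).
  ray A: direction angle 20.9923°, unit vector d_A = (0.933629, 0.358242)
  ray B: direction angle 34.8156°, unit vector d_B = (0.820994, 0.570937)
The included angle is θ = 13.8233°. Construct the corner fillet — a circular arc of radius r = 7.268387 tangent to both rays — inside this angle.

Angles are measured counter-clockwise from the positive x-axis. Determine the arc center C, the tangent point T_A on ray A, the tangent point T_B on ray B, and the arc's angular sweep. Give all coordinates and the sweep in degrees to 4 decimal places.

bisector direction at 27.9039° = (0.883733,0.467991)
center distance |VC| = r/sin(θ/2) = 7.268387/sin(6.9116°) = 60.399417
C = V + |VC|·bis = (82.9059,4.7579)
T_A = V + ((C−V)·d_A)·d_A = V + 59.9605·d_A = (85.5098,-2.0281)
T_B = V + ((C−V)·d_B)·d_B = V + 59.9605·d_B = (78.7561,10.7252)
sweep = 180° − θ = 166.1767°

center=(82.9059,4.7579) T_A=(85.5098,-2.0281) T_B=(78.7561,10.7252) sweep=166.1767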